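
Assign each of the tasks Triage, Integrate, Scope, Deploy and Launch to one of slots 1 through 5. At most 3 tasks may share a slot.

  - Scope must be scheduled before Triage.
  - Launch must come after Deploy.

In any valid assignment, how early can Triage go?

Precedence pushes Triage to at least 2.
Triage at 2 is achievable: Integrate -> 1; Launch -> 2; Deploy -> 1; Scope -> 1; Triage -> 2.

2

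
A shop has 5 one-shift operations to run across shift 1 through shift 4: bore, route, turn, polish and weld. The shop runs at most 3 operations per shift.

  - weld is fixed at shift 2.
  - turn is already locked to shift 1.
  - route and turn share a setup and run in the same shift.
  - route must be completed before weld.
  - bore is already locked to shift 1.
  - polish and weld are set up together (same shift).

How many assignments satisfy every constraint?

Enumerating: turn in shift 1, weld in shift 2, polish in shift 2, route in shift 1, bore in shift 1.

1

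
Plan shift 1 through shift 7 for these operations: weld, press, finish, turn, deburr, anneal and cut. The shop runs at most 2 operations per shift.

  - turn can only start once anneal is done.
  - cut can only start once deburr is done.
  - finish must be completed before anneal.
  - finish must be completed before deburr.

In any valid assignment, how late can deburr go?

shift 6

Precedence pushes deburr to at least shift 2; downstream work caps deburr at shift 6.
deburr at shift 6 is achievable: press in shift 2, finish in shift 1, anneal in shift 2, turn in shift 3, cut in shift 7, weld in shift 1, deburr in shift 6.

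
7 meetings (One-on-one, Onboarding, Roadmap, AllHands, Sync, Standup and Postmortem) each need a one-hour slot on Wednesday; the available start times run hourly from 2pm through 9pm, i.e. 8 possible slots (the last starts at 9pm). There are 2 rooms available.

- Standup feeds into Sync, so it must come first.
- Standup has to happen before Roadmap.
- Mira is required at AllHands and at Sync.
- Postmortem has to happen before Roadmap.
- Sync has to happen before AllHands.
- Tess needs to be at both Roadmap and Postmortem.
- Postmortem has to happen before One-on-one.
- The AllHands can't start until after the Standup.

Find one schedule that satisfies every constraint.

Sync in 3pm, Roadmap in 3pm, Standup in 2pm, One-on-one in 4pm, Onboarding in 5pm, Postmortem in 2pm, AllHands in 4pm

Checking: Standup(2pm) before Roadmap(3pm); Postmortem(2pm) before One-on-one(4pm); Standup(2pm) before Sync(3pm); Postmortem(2pm) before Roadmap(3pm); Sync(3pm) before AllHands(4pm); Standup(2pm) before AllHands(4pm); Roadmap(3pm) != Postmortem(2pm); AllHands(4pm) != Sync(3pm); max 2 per slot (cap 2).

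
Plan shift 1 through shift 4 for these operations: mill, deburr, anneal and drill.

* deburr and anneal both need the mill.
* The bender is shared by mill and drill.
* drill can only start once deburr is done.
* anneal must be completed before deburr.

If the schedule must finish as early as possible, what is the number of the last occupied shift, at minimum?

3

The precedence chain requires at least 3 distinct shifts.
3 works (last occupied shift: shift 3): for example mill in shift 1, deburr in shift 2, drill in shift 3, anneal in shift 1.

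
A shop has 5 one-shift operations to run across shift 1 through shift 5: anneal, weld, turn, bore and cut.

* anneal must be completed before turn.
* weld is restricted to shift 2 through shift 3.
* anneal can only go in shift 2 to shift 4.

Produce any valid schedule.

anneal=shift 2, cut=shift 1, bore=shift 1, weld=shift 2, turn=shift 3

Checking: anneal(shift 2) before turn(shift 3); weld=shift 2 in [shift 2,shift 3]; anneal=shift 2 in [shift 2,shift 4].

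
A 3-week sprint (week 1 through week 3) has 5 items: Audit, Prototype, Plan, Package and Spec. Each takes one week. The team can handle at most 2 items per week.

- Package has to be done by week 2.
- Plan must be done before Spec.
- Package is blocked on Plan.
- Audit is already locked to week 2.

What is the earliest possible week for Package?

Precedence pushes Package to at least week 2; Package's own window allows nothing later than week 2.
Package at week 2 is achievable: Prototype -> week 1; Plan -> week 1; Package -> week 2; Audit -> week 2; Spec -> week 3.

week 2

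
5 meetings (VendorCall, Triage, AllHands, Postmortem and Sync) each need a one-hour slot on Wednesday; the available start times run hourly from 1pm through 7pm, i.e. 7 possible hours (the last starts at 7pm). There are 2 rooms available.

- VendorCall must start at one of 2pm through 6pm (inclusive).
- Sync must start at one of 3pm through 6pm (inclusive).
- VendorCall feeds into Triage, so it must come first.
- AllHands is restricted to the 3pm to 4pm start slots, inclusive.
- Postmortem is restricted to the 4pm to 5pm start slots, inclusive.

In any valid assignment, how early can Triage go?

Precedence pushes Triage to at least 3pm.
Triage at 3pm is achievable: Sync=4pm, AllHands=3pm, VendorCall=2pm, Postmortem=4pm, Triage=3pm.

3pm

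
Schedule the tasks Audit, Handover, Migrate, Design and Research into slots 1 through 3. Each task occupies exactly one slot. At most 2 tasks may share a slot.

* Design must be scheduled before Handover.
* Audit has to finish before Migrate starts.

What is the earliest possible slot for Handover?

2

Precedence pushes Handover to at least 2.
Handover at 2 is achievable: Migrate -> 2; Audit -> 1; Research -> 3; Handover -> 2; Design -> 1.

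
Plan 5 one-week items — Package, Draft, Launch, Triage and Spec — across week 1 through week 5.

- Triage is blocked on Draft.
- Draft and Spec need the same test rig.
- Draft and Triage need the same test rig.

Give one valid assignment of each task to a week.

Launch in week 1, Draft in week 1, Triage in week 2, Spec in week 2, Package in week 1

Checking: Draft(week 1) before Triage(week 2); Draft(week 1) != Triage(week 2); Draft(week 1) != Spec(week 2).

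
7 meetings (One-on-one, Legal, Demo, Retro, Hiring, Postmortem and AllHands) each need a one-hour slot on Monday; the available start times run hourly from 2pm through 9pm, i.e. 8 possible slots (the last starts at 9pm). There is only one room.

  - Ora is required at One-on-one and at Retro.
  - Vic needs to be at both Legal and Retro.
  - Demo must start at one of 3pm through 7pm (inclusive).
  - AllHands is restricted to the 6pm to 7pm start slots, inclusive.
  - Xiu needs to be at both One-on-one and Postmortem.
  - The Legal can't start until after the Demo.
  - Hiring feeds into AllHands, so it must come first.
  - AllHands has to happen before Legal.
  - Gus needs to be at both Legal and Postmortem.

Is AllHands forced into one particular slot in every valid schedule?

AllHands can be 6pm (e.g. Legal=7pm, Hiring=2pm, One-on-one=4pm, AllHands=6pm, Demo=3pm, Retro=5pm, Postmortem=8pm) or 7pm (e.g. Legal=8pm, Demo=3pm, Retro=5pm, Hiring=2pm, Postmortem=6pm, One-on-one=4pm, AllHands=7pm).

No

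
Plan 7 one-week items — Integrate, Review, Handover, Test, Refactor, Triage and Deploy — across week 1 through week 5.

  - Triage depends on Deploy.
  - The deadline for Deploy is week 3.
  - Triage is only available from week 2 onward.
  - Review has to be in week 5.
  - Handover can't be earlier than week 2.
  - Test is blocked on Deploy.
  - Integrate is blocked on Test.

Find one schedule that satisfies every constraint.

Handover in week 2, Triage in week 2, Deploy in week 1, Refactor in week 1, Test in week 2, Review in week 5, Integrate in week 3

Checking: Test(week 2) before Integrate(week 3); Deploy(week 1) before Test(week 2); Deploy(week 1) before Triage(week 2); Deploy=week 1 in [week 1,week 3]; Triage=week 2 in [week 2,week 5]; Handover=week 2 in [week 2,week 5]; Review=week 5 in [week 5,week 5].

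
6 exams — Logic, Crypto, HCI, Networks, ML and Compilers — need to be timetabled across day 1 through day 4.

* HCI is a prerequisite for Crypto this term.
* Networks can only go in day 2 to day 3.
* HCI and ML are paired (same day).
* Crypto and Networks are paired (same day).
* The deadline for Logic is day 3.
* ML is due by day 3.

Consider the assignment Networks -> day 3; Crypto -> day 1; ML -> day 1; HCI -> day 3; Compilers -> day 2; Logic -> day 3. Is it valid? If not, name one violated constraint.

Invalid. HCI is a prerequisite for Crypto this term.

HCI and ML are paired (same day) — violated.
Crypto and Networks are paired (same day) — violated.
ML is due by day 3 — holds.
The deadline for Logic is day 3 — holds.
HCI is a prerequisite for Crypto this term — violated.
Networks can only go in day 2 to day 3 — holds.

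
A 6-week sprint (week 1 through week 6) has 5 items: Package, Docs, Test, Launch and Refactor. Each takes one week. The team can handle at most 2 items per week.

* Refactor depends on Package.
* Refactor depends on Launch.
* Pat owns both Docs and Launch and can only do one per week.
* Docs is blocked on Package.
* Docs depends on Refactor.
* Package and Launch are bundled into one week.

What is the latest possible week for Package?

Downstream work caps Package at week 4.
Package at week 4 is achievable: Docs -> week 6; Package -> week 4; Launch -> week 4; Refactor -> week 5; Test -> week 1.

week 4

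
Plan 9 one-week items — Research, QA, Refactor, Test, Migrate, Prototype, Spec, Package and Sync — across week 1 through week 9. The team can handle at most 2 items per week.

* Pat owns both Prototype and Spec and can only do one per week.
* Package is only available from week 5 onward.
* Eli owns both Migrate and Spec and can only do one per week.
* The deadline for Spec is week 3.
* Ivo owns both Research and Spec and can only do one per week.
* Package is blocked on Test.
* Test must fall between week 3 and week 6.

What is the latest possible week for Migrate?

week 9

Migrate at week 9 is achievable: Spec in week 1; Migrate in week 9; Package in week 5; QA in week 1; Refactor in week 2; Research in week 2; Test in week 3; Prototype in week 3; Sync in week 4.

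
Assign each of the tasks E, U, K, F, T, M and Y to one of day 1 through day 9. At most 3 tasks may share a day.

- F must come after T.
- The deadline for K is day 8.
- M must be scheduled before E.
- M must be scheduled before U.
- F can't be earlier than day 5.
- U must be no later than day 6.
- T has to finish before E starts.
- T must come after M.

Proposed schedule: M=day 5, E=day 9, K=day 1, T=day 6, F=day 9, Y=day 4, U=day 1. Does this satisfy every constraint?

F can't be earlier than day 5 — holds.
F must come after T — holds.
U must be no later than day 6 — holds.
T has to finish before E starts — holds.
M must be scheduled before U — violated.
T must come after M — holds.
M must be scheduled before E — holds.
At most 3 tasks may share a day — holds.
The deadline for K is day 8 — holds.

Invalid. M must be scheduled before U.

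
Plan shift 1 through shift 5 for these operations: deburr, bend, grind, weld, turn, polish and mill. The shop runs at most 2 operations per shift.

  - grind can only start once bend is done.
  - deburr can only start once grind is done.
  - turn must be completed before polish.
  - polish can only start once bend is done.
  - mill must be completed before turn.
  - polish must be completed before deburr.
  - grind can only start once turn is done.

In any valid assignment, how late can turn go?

shift 3

Precedence pushes turn to at least shift 2; downstream work caps turn at shift 3.
turn at shift 3 is achievable: grind=shift 4; bend=shift 1; mill=shift 1; polish=shift 4; weld=shift 2; turn=shift 3; deburr=shift 5.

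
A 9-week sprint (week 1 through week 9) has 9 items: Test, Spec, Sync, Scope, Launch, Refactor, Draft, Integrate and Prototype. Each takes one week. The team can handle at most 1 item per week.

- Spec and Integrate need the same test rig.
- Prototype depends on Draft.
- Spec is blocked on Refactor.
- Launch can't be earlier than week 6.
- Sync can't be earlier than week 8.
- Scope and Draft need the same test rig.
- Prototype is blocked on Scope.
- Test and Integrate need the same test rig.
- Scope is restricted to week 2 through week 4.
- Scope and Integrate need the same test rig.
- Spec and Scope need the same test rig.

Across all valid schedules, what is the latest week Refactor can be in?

week 7

Downstream work caps Refactor at week 8.
Refactor at week 7 is achievable: Prototype -> week 3, Sync -> week 8, Test -> week 4, Spec -> week 9, Draft -> week 1, Refactor -> week 7, Scope -> week 2, Integrate -> week 5, Launch -> week 6.
Nothing later works — the conflict and capacity constraints rule out every week after week 7.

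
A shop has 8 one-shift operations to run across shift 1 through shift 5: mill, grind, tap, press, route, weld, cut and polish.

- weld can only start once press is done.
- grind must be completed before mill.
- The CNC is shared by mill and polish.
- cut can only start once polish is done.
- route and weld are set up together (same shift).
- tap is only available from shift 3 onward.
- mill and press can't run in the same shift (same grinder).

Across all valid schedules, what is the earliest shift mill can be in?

shift 2

Precedence pushes mill to at least shift 2.
mill at shift 2 is achievable: cut=shift 2, mill=shift 2, polish=shift 1, route=shift 2, grind=shift 1, press=shift 1, weld=shift 2, tap=shift 3.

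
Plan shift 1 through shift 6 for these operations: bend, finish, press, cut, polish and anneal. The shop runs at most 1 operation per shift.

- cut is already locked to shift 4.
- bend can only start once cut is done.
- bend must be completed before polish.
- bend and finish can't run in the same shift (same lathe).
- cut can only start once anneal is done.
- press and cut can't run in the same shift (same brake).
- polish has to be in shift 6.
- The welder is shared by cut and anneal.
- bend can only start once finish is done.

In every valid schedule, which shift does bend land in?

cut is fixed at shift 4 and must come before bend, so bend is at least shift 5.
polish is fixed at shift 6 and must come after bend, so bend is at most shift 5.
So bend must be shift 5.

shift 5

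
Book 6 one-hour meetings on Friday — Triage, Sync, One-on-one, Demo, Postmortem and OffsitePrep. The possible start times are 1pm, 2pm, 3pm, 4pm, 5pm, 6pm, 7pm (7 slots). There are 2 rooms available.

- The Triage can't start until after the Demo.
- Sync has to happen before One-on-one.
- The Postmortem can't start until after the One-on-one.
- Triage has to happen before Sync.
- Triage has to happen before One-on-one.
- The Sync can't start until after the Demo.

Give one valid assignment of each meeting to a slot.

Triage -> 2pm; Sync -> 3pm; One-on-one -> 4pm; Demo -> 1pm; OffsitePrep -> 1pm; Postmortem -> 5pm

Checking: Triage(2pm) before One-on-one(4pm); Sync(3pm) before One-on-one(4pm); Demo(1pm) before Triage(2pm); One-on-one(4pm) before Postmortem(5pm); Demo(1pm) before Sync(3pm); Triage(2pm) before Sync(3pm); max 2 per slot (cap 2).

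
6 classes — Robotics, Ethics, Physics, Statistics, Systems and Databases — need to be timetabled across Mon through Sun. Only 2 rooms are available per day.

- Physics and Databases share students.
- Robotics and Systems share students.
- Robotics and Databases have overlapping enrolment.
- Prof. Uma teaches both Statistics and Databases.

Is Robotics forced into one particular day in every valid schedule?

Robotics can be Mon (e.g. Statistics in Tue, Systems in Wed, Databases in Wed, Robotics in Mon, Physics in Tue, Ethics in Mon) or Tue (e.g. Statistics in Tue, Physics in Mon, Ethics in Mon, Robotics in Tue, Databases in Wed, Systems in Wed).

No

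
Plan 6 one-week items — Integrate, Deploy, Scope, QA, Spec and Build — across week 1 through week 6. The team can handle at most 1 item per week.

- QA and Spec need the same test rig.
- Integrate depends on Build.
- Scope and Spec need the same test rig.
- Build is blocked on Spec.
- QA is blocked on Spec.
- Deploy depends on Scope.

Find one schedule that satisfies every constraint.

Build -> week 2; Scope -> week 4; QA -> week 6; Spec -> week 1; Deploy -> week 5; Integrate -> week 3

Checking: Scope(week 4) before Deploy(week 5); Build(week 2) before Integrate(week 3); Spec(week 1) before QA(week 6); Spec(week 1) before Build(week 2); Scope(week 4) != Spec(week 1); QA(week 6) != Spec(week 1); max 1 per week (cap 1).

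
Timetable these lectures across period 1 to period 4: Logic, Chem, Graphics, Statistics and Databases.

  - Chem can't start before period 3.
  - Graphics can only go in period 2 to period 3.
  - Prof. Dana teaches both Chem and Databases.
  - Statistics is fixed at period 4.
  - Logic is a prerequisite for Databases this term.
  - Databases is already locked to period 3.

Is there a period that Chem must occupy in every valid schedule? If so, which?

Chem's window is period 3–period 4.
Databases is fixed at period 3, and Chem can't share a period with Databases.
So Chem must be period 4.

period 4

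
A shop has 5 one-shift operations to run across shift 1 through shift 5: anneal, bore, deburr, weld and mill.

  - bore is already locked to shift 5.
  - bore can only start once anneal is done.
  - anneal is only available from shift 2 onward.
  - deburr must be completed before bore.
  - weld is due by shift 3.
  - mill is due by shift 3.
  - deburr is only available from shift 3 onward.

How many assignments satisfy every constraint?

54

Splitting on anneal: it can be shift 2 (18), shift 3 (18), shift 4 (18). Listing each branch's schedules as (bore, deburr, weld, mill) by shift number:
anneal=shift 2: (5,3,1,1) (5,3,1,2) (5,3,1,3) (5,3,2,1) (5,3,2,2) (5,3,2,3) (5,3,3,1) (5,3,3,2) (5,3,3,3) (5,4,1,1) (5,4,1,2) (5,4,1,3) (5,4,2,1) (5,4,2,2) (5,4,2,3) (5,4,3,1) (5,4,3,2) (5,4,3,3) — 18.
anneal=shift 3: (5,3,1,1) (5,3,1,2) (5,3,1,3) (5,3,2,1) (5,3,2,2) (5,3,2,3) (5,3,3,1) (5,3,3,2) (5,3,3,3) (5,4,1,1) (5,4,1,2) (5,4,1,3) (5,4,2,1) (5,4,2,2) (5,4,2,3) (5,4,3,1) (5,4,3,2) (5,4,3,3) — 18.
anneal=shift 4: (5,3,1,1) (5,3,1,2) (5,3,1,3) (5,3,2,1) (5,3,2,2) (5,3,2,3) (5,3,3,1) (5,3,3,2) (5,3,3,3) (5,4,1,1) (5,4,1,2) (5,4,1,3) (5,4,2,1) (5,4,2,2) (5,4,2,3) (5,4,3,1) (5,4,3,2) (5,4,3,3) — 18.
Summing: 18 + 18 + 18 = 54.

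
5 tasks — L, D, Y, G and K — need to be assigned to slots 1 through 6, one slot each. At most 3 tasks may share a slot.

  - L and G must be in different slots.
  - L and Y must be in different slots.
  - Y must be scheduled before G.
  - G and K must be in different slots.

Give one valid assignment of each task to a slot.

D=1; K=1; Y=1; G=2; L=3

Checking: Y(1) before G(2); L(3) != Y(1); L(3) != G(2); G(2) != K(1); max 3 per slot (cap 3).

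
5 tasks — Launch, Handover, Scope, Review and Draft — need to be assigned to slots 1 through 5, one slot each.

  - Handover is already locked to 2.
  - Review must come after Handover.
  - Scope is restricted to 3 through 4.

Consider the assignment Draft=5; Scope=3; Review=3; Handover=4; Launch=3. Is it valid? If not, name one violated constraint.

Invalid. Handover is already locked to 2.

Scope is restricted to 3 through 4 — holds.
Review must come after Handover — violated.
Handover is already locked to 2 — violated.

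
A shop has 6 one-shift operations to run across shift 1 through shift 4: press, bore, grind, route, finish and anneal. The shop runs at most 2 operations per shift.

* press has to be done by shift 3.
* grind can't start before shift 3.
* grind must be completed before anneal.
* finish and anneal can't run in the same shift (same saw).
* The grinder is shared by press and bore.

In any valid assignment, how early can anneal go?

shift 4

Precedence pushes anneal to at least shift 4.
anneal at shift 4 is achievable: bore=shift 2; route=shift 1; anneal=shift 4; finish=shift 2; grind=shift 3; press=shift 1.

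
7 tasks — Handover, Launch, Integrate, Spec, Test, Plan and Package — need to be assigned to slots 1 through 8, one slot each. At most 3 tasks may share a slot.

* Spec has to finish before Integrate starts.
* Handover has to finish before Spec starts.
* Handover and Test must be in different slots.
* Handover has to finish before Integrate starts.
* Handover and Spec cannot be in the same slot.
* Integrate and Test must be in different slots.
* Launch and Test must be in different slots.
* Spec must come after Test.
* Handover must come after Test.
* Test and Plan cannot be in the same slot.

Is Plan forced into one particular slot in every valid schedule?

No

Plan can be 1 (e.g. Launch in 1, Plan in 1, Integrate in 5, Test in 2, Handover in 3, Package in 1, Spec in 4) or 2 (e.g. Launch=2, Integrate=4, Handover=2, Test=1, Plan=2, Package=1, Spec=3).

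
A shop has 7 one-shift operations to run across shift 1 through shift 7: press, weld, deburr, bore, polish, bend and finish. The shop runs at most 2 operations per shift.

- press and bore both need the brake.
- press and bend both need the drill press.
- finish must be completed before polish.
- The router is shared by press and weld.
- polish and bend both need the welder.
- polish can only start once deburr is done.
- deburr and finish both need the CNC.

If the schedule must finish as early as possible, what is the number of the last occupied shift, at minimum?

The precedence chain requires at least 2 distinct shifts.
With at most 2 per shift and 7 operations, at least 4 shifts are needed.
4 works (last occupied shift: shift 4): for example press -> shift 1, polish -> shift 3, bend -> shift 4, weld -> shift 2, bore -> shift 3, finish -> shift 2, deburr -> shift 1.

4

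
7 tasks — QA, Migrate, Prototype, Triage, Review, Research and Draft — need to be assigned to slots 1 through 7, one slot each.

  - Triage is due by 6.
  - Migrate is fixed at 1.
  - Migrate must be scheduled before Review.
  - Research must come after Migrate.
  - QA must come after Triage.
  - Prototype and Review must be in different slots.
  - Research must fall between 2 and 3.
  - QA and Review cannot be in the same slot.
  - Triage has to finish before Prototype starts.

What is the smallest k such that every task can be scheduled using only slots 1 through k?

The precedence chain requires at least 2 distinct slots.
Could 2 slots be enough, i.e. nothing placed later than 2? No: Migrate's window within 2 slots is {1}; Triage's window within 2 slots is {1, 2}; QA must come after Triage (at 1 or later) → {2}; Review must come after Migrate (at 1 or later) → {2}; Review can't share with QA (2) → nothing is left.
So 2 slots is not enough.
3 works (last occupied slot: 3): for example Migrate -> 1, Triage -> 1, Draft -> 1, Research -> 2, Review -> 3, Prototype -> 2, QA -> 2.

3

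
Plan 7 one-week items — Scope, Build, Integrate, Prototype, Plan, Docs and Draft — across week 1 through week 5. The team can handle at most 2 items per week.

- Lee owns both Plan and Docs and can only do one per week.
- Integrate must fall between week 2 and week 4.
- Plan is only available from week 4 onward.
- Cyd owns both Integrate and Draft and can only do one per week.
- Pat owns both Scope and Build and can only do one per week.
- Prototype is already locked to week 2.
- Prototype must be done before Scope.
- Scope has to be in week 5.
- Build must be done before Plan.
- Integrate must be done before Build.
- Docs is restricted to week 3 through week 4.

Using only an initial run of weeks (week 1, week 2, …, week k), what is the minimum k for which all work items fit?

The precedence chain requires at least 3 distinct weeks.
With at most 2 per week and 7 work items, at least 4 weeks are needed.
Scope can't be placed before week 5, so the schedule must run through at least week 5.
5 works (last occupied week: week 5): for example Build=week 3, Docs=week 3, Draft=week 1, Plan=week 4, Prototype=week 2, Integrate=week 2, Scope=week 5.

5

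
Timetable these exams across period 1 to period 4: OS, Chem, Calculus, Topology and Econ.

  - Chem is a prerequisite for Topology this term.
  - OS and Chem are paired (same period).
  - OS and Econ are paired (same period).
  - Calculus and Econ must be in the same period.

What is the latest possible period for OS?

OS must be in the same period as Chem, which can't be after period 3, so OS is at most period 3.
OS at period 3 is achievable: Calculus=period 3; Chem=period 3; OS=period 3; Econ=period 3; Topology=period 4.

period 3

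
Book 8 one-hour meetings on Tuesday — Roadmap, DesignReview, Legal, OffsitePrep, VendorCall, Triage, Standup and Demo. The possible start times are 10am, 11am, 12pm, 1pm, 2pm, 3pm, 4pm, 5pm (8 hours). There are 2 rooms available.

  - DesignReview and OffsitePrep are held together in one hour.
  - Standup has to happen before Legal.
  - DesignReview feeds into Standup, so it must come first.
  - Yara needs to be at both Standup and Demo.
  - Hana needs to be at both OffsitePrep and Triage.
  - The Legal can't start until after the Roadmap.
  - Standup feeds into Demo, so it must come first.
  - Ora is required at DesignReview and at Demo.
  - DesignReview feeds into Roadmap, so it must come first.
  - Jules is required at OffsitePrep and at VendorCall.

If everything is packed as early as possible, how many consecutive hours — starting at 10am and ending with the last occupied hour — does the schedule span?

The precedence chain requires at least 3 distinct hours.
With at most 2 per hour and 8 meetings, at least 4 hours are needed.
4 works (last occupied hour: 1pm): for example OffsitePrep=10am; Standup=11am; Demo=12pm; Legal=12pm; Roadmap=11am; Triage=1pm; VendorCall=1pm; DesignReview=10am.

4 hours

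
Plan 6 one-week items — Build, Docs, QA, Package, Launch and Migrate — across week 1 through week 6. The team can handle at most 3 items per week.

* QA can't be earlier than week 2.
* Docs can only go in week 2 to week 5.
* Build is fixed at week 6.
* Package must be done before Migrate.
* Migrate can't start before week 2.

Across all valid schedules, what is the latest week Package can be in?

Downstream work caps Package at week 5.
Package at week 5 is achievable: Migrate in week 6; Launch in week 1; Build in week 6; QA in week 2; Package in week 5; Docs in week 2.

week 5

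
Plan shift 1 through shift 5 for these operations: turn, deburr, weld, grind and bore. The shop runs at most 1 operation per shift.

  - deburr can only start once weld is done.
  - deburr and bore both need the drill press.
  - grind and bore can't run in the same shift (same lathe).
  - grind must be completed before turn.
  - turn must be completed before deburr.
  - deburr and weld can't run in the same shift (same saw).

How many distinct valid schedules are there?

Splitting on turn: it can be shift 2 (3), shift 3 (6), shift 4 (6). Listing each branch's schedules as (deburr, weld, grind, bore) by shift number:
turn=shift 2: (4,3,1,5) (5,3,1,4) (5,4,1,3) — 3.
turn=shift 3: (4,1,2,5) (4,2,1,5) (5,1,2,4) (5,2,1,4) (5,4,1,2) (5,4,2,1) — 6.
turn=shift 4: (5,1,2,3) (5,1,3,2) (5,2,1,3) (5,2,3,1) (5,3,1,2) (5,3,2,1) — 6.
Summing: 3 + 6 + 6 = 15.

15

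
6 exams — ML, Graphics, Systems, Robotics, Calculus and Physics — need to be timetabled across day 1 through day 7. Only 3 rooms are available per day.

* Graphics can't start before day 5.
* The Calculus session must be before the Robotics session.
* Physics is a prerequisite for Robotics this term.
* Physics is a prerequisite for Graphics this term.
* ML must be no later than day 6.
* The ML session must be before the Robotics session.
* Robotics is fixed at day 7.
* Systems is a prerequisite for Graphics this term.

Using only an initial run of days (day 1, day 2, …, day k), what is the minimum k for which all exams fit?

7 days

The precedence chain requires at least 2 distinct days.
With at most 3 per day and 6 exams, at least 2 days are needed.
Robotics can't be placed before day 7, so the schedule must run through at least day 7.
7 works (last occupied day: day 7): for example ML=day 1, Systems=day 1, Graphics=day 5, Physics=day 1, Calculus=day 2, Robotics=day 7.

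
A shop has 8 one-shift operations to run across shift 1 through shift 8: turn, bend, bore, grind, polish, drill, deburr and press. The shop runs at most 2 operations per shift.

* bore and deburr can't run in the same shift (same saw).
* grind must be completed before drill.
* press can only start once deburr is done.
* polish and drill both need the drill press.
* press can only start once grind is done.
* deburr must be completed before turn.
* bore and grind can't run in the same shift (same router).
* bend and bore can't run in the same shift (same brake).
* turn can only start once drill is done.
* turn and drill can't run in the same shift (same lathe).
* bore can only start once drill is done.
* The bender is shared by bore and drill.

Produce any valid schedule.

bend -> shift 4, grind -> shift 1, turn -> shift 3, deburr -> shift 1, press -> shift 2, polish -> shift 4, drill -> shift 2, bore -> shift 3

Checking: drill(shift 2) before turn(shift 3); deburr(shift 1) before press(shift 2); grind(shift 1) before press(shift 2); drill(shift 2) before bore(shift 3); grind(shift 1) before drill(shift 2); deburr(shift 1) before turn(shift 3); bore(shift 3) != grind(shift 1); bore(shift 3) != drill(shift 2); turn(shift 3) != drill(shift 2); bore(shift 3) != deburr(shift 1); polish(shift 4) != drill(shift 2); bend(shift 4) != bore(shift 3); max 2 per shift (cap 2).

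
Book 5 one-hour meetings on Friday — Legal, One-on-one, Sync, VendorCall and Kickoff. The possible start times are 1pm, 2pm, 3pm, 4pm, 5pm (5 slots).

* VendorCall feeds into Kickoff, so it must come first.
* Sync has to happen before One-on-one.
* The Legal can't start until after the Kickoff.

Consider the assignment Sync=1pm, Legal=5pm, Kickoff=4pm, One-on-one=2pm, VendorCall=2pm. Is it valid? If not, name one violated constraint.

Sync has to happen before One-on-one — holds.
The Legal can't start until after the Kickoff — holds.
VendorCall feeds into Kickoff, so it must come first — holds.

Yes, all constraints hold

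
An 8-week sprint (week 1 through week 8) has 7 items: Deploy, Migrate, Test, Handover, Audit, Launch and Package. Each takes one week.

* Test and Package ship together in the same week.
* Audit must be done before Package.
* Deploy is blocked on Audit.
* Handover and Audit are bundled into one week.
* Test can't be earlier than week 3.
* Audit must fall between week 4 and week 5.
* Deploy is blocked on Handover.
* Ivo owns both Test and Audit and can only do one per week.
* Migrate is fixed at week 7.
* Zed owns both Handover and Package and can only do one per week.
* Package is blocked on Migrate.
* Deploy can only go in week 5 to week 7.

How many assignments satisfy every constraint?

40

Splitting on Deploy: it can be week 5 (8), week 6 (16), week 7 (16). Listing each branch's schedules as (Migrate, Test, Handover, Audit, Launch, Package) by week number:
Deploy=week 5: (7,8,4,4,1,8) (7,8,4,4,2,8) (7,8,4,4,3,8) (7,8,4,4,4,8) (7,8,4,4,5,8) (7,8,4,4,6,8) (7,8,4,4,7,8) (7,8,4,4,8,8) — 8.
Deploy=week 6: (7,8,4,4,1,8) (7,8,4,4,2,8) (7,8,4,4,3,8) (7,8,4,4,4,8) (7,8,4,4,5,8) (7,8,4,4,6,8) (7,8,4,4,7,8) (7,8,4,4,8,8) (7,8,5,5,1,8) (7,8,5,5,2,8) (7,8,5,5,3,8) (7,8,5,5,4,8) (7,8,5,5,5,8) (7,8,5,5,6,8) (7,8,5,5,7,8) (7,8,5,5,8,8) — 16.
Deploy=week 7: (7,8,4,4,1,8) (7,8,4,4,2,8) (7,8,4,4,3,8) (7,8,4,4,4,8) (7,8,4,4,5,8) (7,8,4,4,6,8) (7,8,4,4,7,8) (7,8,4,4,8,8) (7,8,5,5,1,8) (7,8,5,5,2,8) (7,8,5,5,3,8) (7,8,5,5,4,8) (7,8,5,5,5,8) (7,8,5,5,6,8) (7,8,5,5,7,8) (7,8,5,5,8,8) — 16.
Summing: 8 + 16 + 16 = 40.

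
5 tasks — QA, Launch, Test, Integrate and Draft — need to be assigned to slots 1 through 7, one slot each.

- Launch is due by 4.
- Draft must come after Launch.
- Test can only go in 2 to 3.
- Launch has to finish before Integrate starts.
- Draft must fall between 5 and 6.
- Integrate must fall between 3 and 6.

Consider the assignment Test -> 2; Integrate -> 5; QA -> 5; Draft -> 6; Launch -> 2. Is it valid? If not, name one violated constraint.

Yes, all constraints hold

Launch is due by 4 — holds.
Draft must come after Launch — holds.
Draft must fall between 5 and 6 — holds.
Integrate must fall between 3 and 6 — holds.
Launch has to finish before Integrate starts — holds.
Test can only go in 2 to 3 — holds.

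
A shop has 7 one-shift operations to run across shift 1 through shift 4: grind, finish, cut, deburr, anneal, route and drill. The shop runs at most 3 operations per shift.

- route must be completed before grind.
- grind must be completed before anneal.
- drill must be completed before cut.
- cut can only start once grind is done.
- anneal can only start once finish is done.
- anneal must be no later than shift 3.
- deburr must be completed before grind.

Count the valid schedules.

8

Splitting on finish: it can be shift 1 (3), shift 2 (5). Listing each branch's schedules as (grind, cut, deburr, anneal, route, drill) by shift number:
finish=shift 1: (2,3,1,3,1,2) (2,4,1,3,1,2) (2,4,1,3,1,3) — 3.
finish=shift 2: (2,3,1,3,1,1) (2,3,1,3,1,2) (2,4,1,3,1,1) (2,4,1,3,1,2) (2,4,1,3,1,3) — 5.
Summing: 3 + 5 = 8.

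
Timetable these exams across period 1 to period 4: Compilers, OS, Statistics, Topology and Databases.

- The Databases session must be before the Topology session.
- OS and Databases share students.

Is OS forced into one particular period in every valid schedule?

No

OS can be period 1 (e.g. Topology=period 3; Statistics=period 1; OS=period 1; Compilers=period 1; Databases=period 2) or period 2 (e.g. Topology in period 2; Statistics in period 1; OS in period 2; Databases in period 1; Compilers in period 1).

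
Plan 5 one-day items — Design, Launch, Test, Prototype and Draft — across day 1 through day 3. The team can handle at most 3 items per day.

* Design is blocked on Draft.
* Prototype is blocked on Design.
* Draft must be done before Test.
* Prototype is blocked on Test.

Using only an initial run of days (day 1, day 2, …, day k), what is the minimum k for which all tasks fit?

3 days

The precedence chain requires at least 3 distinct days.
With at most 3 per day and 5 tasks, at least 2 days are needed.
3 works (last occupied day: day 3): for example Prototype in day 3; Draft in day 1; Design in day 2; Launch in day 1; Test in day 2.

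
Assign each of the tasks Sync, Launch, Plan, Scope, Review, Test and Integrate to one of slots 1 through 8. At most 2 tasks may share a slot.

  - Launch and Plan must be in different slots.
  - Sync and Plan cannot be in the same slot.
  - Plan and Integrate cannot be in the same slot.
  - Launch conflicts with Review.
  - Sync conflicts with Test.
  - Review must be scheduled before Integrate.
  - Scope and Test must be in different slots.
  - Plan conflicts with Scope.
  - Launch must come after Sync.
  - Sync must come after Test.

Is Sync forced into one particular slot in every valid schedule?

No

Sync can be 2 (e.g. Sync -> 2; Test -> 1; Integrate -> 2; Plan -> 4; Review -> 1; Launch -> 3; Scope -> 3) or 3 (e.g. Launch in 4; Test in 1; Plan in 5; Sync in 3; Review in 1; Scope in 2; Integrate in 2).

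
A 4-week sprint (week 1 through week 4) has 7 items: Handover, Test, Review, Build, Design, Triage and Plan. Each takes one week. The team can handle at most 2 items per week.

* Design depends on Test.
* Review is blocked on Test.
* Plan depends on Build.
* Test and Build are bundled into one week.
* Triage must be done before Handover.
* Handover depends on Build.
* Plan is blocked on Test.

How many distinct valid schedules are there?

Splitting on Handover: it can be week 3 (15), week 4 (27). Listing each branch's schedules as (Test, Review, Build, Design, Triage, Plan) by week number:
Handover=week 3: (1,2,1,3,2,4) (1,2,1,4,2,3) (1,2,1,4,2,4) (1,3,1,2,2,4) (1,3,1,4,2,2) (1,3,1,4,2,4) (1,4,1,2,2,3) (1,4,1,2,2,4) (1,4,1,3,2,2) (1,4,1,3,2,4) (1,4,1,4,2,2) (1,4,1,4,2,3) (2,3,2,4,1,4) (2,4,2,3,1,4) (2,4,2,4,1,3) — 15.
Handover=week 4: (1,2,1,2,3,3) (1,2,1,2,3,4) (1,2,1,3,2,3) (1,2,1,3,2,4) (1,2,1,3,3,2) (1,2,1,3,3,4) (1,2,1,4,2,3) (1,2,1,4,3,2) (1,2,1,4,3,3) (1,3,1,2,2,3) (1,3,1,2,2,4) (1,3,1,2,3,2) (1,3,1,2,3,4) (1,3,1,3,2,2) (1,3,1,3,2,4) (1,3,1,4,2,2) (1,3,1,4,2,3) (1,3,1,4,3,2) (1,4,1,2,2,3) (1,4,1,2,3,2) (1,4,1,2,3,3) (1,4,1,3,2,2) (1,4,1,3,2,3) (1,4,1,3,3,2) (2,3,2,3,1,4) (2,3,2,4,1,3) (2,4,2,3,1,3) — 27.
Summing: 15 + 27 = 42.

42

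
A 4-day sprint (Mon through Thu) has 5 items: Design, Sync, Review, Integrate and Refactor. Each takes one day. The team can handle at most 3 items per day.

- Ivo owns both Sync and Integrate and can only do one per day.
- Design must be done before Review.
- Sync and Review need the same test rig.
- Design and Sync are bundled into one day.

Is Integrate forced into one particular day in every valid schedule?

Integrate can be Mon (e.g. Design=Tue, Review=Wed, Sync=Tue, Integrate=Mon, Refactor=Mon) or Tue (e.g. Sync -> Mon; Integrate -> Tue; Review -> Tue; Design -> Mon; Refactor -> Mon).

No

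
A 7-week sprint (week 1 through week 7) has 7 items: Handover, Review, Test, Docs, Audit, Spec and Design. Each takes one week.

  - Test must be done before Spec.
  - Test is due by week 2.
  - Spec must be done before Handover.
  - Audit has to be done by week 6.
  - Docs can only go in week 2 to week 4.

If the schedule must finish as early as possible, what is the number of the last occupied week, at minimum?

The precedence chain requires at least 3 distinct weeks.
3 works (last occupied week: week 3): for example Design in week 1, Audit in week 1, Review in week 1, Test in week 1, Handover in week 3, Docs in week 2, Spec in week 2.

week 3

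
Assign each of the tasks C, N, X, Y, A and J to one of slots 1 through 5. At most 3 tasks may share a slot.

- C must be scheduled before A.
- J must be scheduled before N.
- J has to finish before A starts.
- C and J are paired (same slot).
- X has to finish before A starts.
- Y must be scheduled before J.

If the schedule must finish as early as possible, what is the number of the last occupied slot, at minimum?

The precedence chain requires at least 3 distinct slots.
With at most 3 per slot and 6 tasks, at least 2 slots are needed.
3 works (last occupied slot: 3): for example J=2, Y=1, N=3, A=3, X=1, C=2.

3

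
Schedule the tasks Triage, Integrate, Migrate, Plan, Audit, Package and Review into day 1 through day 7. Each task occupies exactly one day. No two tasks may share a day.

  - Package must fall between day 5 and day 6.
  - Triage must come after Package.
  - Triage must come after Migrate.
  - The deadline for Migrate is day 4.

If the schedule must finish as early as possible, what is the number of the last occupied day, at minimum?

The precedence chain requires at least 2 distinct days.
With at most 1 per day and 7 tasks, at least 7 days are needed.
Propagating the time windows through the other constraints, Triage can't land before day 6, so the schedule must run through at least day 6.
7 works (last occupied day: day 7): for example Plan -> day 3; Review -> day 7; Package -> day 5; Migrate -> day 1; Triage -> day 6; Integrate -> day 2; Audit -> day 4.

day 7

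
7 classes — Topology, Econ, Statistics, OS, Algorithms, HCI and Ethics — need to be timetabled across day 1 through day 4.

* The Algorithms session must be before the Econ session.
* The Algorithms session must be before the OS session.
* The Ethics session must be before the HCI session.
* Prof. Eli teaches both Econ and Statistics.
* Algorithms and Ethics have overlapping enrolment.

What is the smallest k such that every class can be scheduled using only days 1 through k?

The precedence chain requires at least 2 distinct days.
Could 2 days be enough, i.e. nothing placed later than day 2? No: Econ must come after Algorithms (at day 1 or later) → {day 2}; Algorithms must come before Econ (at day 2 or earlier) → {day 1}; HCI must come after Ethics (at day 1 or later) → {day 2}; Ethics must come before HCI (at day 2 or earlier) → {day 1}; Ethics can't share with Algorithms (day 1) → nothing is left.
So 2 days is not enough.
3 works (last occupied day: day 3): for example Ethics in day 2, Statistics in day 1, Algorithms in day 1, Topology in day 1, Econ in day 2, OS in day 2, HCI in day 3.

3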